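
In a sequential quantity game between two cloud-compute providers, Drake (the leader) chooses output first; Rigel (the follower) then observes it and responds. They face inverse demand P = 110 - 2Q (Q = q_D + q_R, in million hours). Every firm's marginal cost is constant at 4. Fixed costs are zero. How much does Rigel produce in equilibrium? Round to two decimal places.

13.25

The follower Rigel best-responds to any q_D: π_R = (110 - 2Q)q_R - 4q_R.
Setting the follower's marginal profit to zero, 106 - 2q_D - 4q_R = 0, i.e. q_R = (106 - 2q_D)/4.
The leader anticipates this reaction. Substituting into P = 110 - 2Q gives P = 57 - q_D, so π_D = (57 - q_D)q_D - 4q_D.
Maximising: ∂π_D/∂q_D = 53 - 2q_D = 0, giving q_D = 53/2.
Then q_R = (106 - 2·(53/2))/4 = 53/4.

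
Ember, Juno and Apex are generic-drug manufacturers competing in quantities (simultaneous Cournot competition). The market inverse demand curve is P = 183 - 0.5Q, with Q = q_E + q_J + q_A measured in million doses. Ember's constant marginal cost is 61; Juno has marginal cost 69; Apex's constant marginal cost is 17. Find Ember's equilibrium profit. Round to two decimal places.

Ember's profit: π_E = (183 - 0.5Q)q_E - (61q_E). Setting ∂π_E/∂q_E = 0: 122 - q_E - (1/2)(q_J + q_A) = 0.
Juno's first-order condition: 114 - q_J - (1/2)(q_E + q_A) = 0.
Apex's profit: π_A = (183 - 0.5Q)q_A - (17q_A). Setting ∂π_A/∂q_A = 0: 166 - q_A - (1/2)(q_E + q_J) = 0.
Adding the 3 first-order conditions: 402 − 2Q = 0, so Q = 201.
Back-substituting: q_E = (122 − 201/2)/(1/2) = 43, q_J = (114 − 201/2)/(1/2) = 27, q_A = (166 − 201/2)/(1/2) = 131.
Price P = 183 - (1/2)·201 = 165/2.
Ember's profit: (165/2 - 61)·43 = 1849/2.

924.50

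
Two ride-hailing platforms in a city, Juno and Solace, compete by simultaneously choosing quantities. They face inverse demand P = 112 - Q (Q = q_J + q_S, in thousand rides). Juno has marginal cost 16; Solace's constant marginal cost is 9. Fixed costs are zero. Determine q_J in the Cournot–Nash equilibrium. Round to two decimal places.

Juno's profit: π_J = (112 - Q)q_J - (16q_J). Setting ∂π_J/∂q_J = 0: 96 - 2q_J - (q_S) = 0.
Solace's profit: π_S = (112 - Q)q_S - (9q_S). Setting ∂π_S/∂q_S = 0: 103 - 2q_S - (q_J) = 0.
Best responses: q_J = (96 - q_S)/2, q_S = (103 - q_J)/2.
Solving the pair: q_J = 89/3, q_S = 110/3.

29.67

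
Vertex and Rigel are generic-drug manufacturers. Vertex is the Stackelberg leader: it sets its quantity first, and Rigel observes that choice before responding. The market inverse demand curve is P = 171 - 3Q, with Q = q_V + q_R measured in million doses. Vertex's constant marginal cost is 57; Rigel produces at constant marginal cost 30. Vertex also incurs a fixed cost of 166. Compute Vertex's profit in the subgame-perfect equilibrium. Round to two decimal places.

The follower Rigel best-responds to any q_V: π_R = (171 - 3Q)q_R - 30q_R.
Follower FOC: 141 - 3q_V - 6q_R = 0, so q_R(q_V) = (141 - 3q_V)/6.
Vertex substitutes q_R(q_V) into its own profit: π_V = q_V(171 - 3q_V - (141 - 3q_V)/2) - 57q_V = (201/2 - (3/2)q_V)q_V - 57q_V.
Leader FOC: 87/2 - 3q_V = 0, so q_V = 29/2.
Then q_R = (141 - 3·(29/2))/6 = 65/4.
Price P = 171 - 3·(123/4) = 315/4.
Vertex's profit: (315/4 - 57)·(29/2) - 166 = 1195/8.

149.38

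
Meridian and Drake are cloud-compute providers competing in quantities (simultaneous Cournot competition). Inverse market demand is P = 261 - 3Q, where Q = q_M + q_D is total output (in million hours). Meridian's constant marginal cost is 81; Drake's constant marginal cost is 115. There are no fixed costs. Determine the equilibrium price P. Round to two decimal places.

Meridian's profit: π_M = (261 - 3Q)q_M - (81q_M). Setting ∂π_M/∂q_M = 0: 180 - 6q_M - 3(q_D) = 0.
Drake's first-order condition: 146 - 6q_D - 3(q_M) = 0.
Rearranging gives the reaction functions q_M = (180 - 3q_D)/6 and q_D = (146 - 3q_M)/6.
Substituting one into the other gives q_M = 214/9 and q_D = 112/9.
Total output Q = 326/9, so price P = 261 - 3·(326/9) = 457/3.

152.33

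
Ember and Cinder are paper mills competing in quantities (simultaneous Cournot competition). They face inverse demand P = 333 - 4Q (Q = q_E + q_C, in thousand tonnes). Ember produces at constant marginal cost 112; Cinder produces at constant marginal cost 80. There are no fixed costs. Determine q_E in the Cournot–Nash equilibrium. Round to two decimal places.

Ember's profit: π_E = (333 - 4Q)q_E - (112q_E). Setting ∂π_E/∂q_E = 0: 221 - 8q_E - 4(q_C) = 0.
Cinder's first-order condition: 253 - 8q_C - 4(q_E) = 0.
Rearranging gives the reaction functions q_E = (221 - 4q_C)/8 and q_C = (253 - 4q_E)/8.
Substituting one into the other gives q_E = 63/4 and q_C = 95/4.

15.75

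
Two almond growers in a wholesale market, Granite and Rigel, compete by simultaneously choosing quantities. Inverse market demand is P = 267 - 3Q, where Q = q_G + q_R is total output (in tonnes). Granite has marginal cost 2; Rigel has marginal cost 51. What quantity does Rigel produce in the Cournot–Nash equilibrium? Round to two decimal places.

Granite's profit: π_G = (267 - 3Q)q_G - (2q_G). Setting ∂π_G/∂q_G = 0: 265 - 6q_G - 3(q_R) = 0.
Rigel's profit: π_R = (267 - 3Q)q_R - (51q_R). Setting ∂π_R/∂q_R = 0: 216 - 6q_R - 3(q_G) = 0.
Rearranging gives the reaction functions q_G = (265 - 3q_R)/6 and q_R = (216 - 3q_G)/6.
Substituting one into the other gives q_G = 314/9 and q_R = 167/9.

18.56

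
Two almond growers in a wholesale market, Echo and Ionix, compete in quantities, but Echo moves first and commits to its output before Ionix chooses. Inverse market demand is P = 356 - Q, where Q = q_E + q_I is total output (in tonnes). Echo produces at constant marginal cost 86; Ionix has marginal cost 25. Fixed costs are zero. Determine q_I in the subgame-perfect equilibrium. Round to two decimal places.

The follower Ionix best-responds to any q_E: π_I = (356 - Q)q_I - 25q_I.
Setting the follower's marginal profit to zero, 331 - q_E - 2q_I = 0, i.e. q_I = (331 - q_E)/2.
Echo substitutes q_I(q_E) into its own profit: π_E = q_E(356 - q_E - (331 - q_E)/2) - 86q_E = (381/2 - (1/2)q_E)q_E - 86q_E.
Maximising: ∂π_E/∂q_E = 209/2 - q_E = 0, giving q_E = 209/2.
Then q_I = (331 - 209/2)/2 = 453/4.

113.25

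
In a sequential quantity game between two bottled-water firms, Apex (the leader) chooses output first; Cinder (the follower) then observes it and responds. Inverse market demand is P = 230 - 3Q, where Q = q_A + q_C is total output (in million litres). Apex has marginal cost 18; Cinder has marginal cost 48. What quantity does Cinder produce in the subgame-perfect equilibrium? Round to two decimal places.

10.17

The follower Cinder best-responds to any q_A: π_C = (230 - 3Q)q_C - 48q_C.
Follower FOC: 182 - 3q_A - 6q_C = 0, so q_C(q_A) = (182 - 3q_A)/6.
Apex substitutes q_C(q_A) into its own profit: π_A = q_A(230 - 3q_A - (182 - 3q_A)/2) - 18q_A = (139 - (3/2)q_A)q_A - 18q_A.
The leader's first-order condition 121 - 3q_A = 0 yields q_A = 121/3.
Then q_C = (182 - 3·(121/3))/6 = 61/6.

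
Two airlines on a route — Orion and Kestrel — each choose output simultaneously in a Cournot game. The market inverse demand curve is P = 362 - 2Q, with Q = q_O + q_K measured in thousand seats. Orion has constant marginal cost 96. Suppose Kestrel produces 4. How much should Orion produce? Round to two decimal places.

With the rival's output fixed at 4, Orion's profit is π_O = (362 - 2·4 - 2q_O)q_O - (96q_O) = (354 - 2q_O)q_O - (96q_O).
∂π_O/∂q_O = 258 - 4q_O = 0, so q_O = 129/2.

64.50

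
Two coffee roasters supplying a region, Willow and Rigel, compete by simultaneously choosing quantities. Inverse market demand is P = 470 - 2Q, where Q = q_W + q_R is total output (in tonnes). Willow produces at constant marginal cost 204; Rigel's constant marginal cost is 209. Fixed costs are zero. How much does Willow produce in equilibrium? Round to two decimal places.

45.17

Willow's profit: π_W = (470 - 2Q)q_W - (204q_W). Setting ∂π_W/∂q_W = 0: 266 - 4q_W - 2(q_R) = 0.
Rigel's profit: π_R = (470 - 2Q)q_R - (209q_R). Setting ∂π_R/∂q_R = 0: 261 - 4q_R - 2(q_W) = 0.
So q_W = (266 - 2q_R)/4 and q_R = (261 - 2q_W)/4.
Substituting one into the other gives q_W = 271/6 and q_R = 128/3.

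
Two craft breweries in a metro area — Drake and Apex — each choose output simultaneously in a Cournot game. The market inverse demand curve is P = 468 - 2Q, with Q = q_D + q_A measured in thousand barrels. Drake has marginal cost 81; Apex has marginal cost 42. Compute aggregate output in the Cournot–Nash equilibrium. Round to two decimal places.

Drake's profit: π_D = (468 - 2Q)q_D - (81q_D). Setting ∂π_D/∂q_D = 0: 387 - 4q_D - 2(q_A) = 0.
Apex's profit: π_A = (468 - 2Q)q_A - (42q_A). Setting ∂π_A/∂q_A = 0: 426 - 4q_A - 2(q_D) = 0.
Best responses: q_D = (387 - 2q_A)/4, q_A = (426 - 2q_D)/4.
Solving the pair: q_D = 58, q_A = 155/2.
Total output Q = 58 + 155/2 = 271/2.

135.50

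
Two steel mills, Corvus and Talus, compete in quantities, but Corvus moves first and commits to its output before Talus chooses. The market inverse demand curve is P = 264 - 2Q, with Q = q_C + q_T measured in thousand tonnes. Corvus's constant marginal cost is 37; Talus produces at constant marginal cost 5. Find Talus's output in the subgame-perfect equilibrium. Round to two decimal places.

40.38

The follower Talus best-responds to any q_C: π_T = (264 - 2Q)q_T - 5q_T.
Setting the follower's marginal profit to zero, 259 - 2q_C - 4q_T = 0, i.e. q_T = (259 - 2q_C)/4.
The leader anticipates this reaction. Substituting into P = 264 - 2Q gives P = 269/2 - q_C, so π_C = (269/2 - q_C)q_C - 37q_C.
Leader FOC: 195/2 - 2q_C = 0, so q_C = 195/4.
Then q_T = (259 - 2·(195/4))/4 = 323/8.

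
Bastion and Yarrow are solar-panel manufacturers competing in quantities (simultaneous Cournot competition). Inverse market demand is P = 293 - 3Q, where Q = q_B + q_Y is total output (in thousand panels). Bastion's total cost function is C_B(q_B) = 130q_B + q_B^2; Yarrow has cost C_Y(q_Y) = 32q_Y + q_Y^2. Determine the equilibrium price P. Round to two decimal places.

177.36

Bastion's profit: π_B = (293 - 3Q)q_B - (130q_B + q_B²). Setting ∂π_B/∂q_B = 0: 163 - 8q_B - 3(q_Y) = 0.
Yarrow's profit: π_Y = (293 - 3Q)q_Y - (32q_Y + q_Y²). Setting ∂π_Y/∂q_Y = 0: 261 - 8q_Y - 3(q_B) = 0.
Best responses: q_B = (163 - 3q_Y)/8, q_Y = (261 - 3q_B)/8.
Substituting one into the other gives q_B = 521/55 and q_Y = 1599/55.
Total output Q = 424/11, so price P = 293 - 3·(424/11) = 1951/11.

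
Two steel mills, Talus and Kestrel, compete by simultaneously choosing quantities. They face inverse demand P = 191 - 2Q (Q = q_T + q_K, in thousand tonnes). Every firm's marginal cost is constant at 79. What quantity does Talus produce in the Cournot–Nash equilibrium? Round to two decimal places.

18.67

A representative firm's profit is π_i = q_i(191 - 2Q) - 79q_i.
Setting ∂π_i/∂q_i = 0 with rivals' quantities fixed: 112 - 4q_i - 2q_j = 0.
With identical firms every q_j equals q_i, so q_j = q_i and 112 = 6q_i, giving q_i = 56/3.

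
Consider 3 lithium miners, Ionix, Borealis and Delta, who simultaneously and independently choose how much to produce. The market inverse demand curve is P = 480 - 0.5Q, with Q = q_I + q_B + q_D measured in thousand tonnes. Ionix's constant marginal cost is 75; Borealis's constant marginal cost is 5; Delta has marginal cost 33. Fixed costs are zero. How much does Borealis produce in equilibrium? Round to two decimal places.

Ionix's profit: π_I = (480 - 0.5Q)q_I - (75q_I). Setting ∂π_I/∂q_I = 0: 405 - q_I - (1/2)(q_B + q_D) = 0.
Borealis's first-order condition: 475 - q_B - (1/2)(q_I + q_D) = 0.
Delta's profit: π_D = (480 - 0.5Q)q_D - (33q_D). Setting ∂π_D/∂q_D = 0: 447 - q_D - (1/2)(q_I + q_B) = 0.
Adding the 3 conditions: 1327 − Q − Q = 0, i.e. Q = 1327/2.
Back-substituting: q_I = (405 − 1327/4)/(1/2) = 293/2, q_B = (475 − 1327/4)/(1/2) = 573/2, q_D = (447 − 1327/4)/(1/2) = 461/2.

286.50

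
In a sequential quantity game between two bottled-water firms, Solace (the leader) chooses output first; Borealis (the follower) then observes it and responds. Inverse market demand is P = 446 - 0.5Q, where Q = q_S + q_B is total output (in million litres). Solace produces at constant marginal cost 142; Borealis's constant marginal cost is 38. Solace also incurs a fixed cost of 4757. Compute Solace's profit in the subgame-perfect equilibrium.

5243

The follower Borealis best-responds to any q_S: π_B = (446 - 0.5Q)q_B - 38q_B.
Setting the follower's marginal profit to zero, 408 - (1/2)q_S - q_B = 0, i.e. q_B = (408 - (1/2)q_S).
The leader anticipates this reaction. Substituting into P = 446 - 0.5Q gives P = 242 - (1/4)q_S, so π_S = (242 - (1/4)q_S)q_S - 142q_S.
The leader's first-order condition 100 - (1/2)q_S = 0 yields q_S = 200.
Then q_B = (408 - (1/2)·200) = 308.
Price P = 446 - (1/2)·508 = 192.
Solace's profit: (192 - 142)·200 - 4757 = 5243.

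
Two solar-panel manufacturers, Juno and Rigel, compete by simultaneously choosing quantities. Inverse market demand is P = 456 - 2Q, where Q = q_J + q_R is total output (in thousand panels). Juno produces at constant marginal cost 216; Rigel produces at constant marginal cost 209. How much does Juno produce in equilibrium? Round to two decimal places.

Juno's profit: π_J = (456 - 2Q)q_J - (216q_J). Setting ∂π_J/∂q_J = 0: 240 - 4q_J - 2(q_R) = 0.
Rigel's profit: π_R = (456 - 2Q)q_R - (209q_R). Setting ∂π_R/∂q_R = 0: 247 - 4q_R - 2(q_J) = 0.
Best responses: q_J = (240 - 2q_R)/4, q_R = (247 - 2q_J)/4.
Solving the pair: q_J = 233/6, q_R = 127/3.

38.83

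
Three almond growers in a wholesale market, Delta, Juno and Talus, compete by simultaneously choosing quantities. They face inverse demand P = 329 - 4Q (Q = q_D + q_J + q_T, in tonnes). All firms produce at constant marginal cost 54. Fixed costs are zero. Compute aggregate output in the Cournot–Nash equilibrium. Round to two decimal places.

51.56

A representative firm's profit is π_i = q_i(329 - 4Q) - 54q_i.
Setting ∂π_i/∂q_i = 0 with rivals' quantities fixed: 275 - 8q_i - 4·Σ_{j≠i} q_j = 0.
By symmetry each firm produces the same amount; substituting Σ_{j≠i} q_j = 2q_i yields q_i = 275/16.
Total output Q = 275/16 + 275/16 + 275/16 = 825/16.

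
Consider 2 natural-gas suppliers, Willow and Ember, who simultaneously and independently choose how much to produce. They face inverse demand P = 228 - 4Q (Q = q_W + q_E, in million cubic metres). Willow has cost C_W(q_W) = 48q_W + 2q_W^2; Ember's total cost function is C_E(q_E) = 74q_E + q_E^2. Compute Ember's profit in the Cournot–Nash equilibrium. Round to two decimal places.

Willow's profit: π_W = (228 - 4Q)q_W - (48q_W + 2q_W²). Setting ∂π_W/∂q_W = 0: 180 - 12q_W - 4(q_E) = 0.
Ember's first-order condition: 154 - 10q_E - 4(q_W) = 0.
So q_W = (180 - 4q_E)/12 and q_E = (154 - 4q_W)/10.
Substituting one into the other gives q_W = 148/13 and q_E = 141/13.
Price P = 228 - 4·(289/13) = 1808/13.
Ember's profit: (1808/13)·(141/13) - 74·(141/13) - (141/13)² = 588.1953.

588.20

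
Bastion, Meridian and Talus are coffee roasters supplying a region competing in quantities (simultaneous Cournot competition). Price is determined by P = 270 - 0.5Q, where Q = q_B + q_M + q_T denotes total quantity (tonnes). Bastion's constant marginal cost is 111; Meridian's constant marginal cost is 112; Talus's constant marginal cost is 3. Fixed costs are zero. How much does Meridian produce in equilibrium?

24

Bastion's profit: π_B = (270 - 0.5Q)q_B - (111q_B). Setting ∂π_B/∂q_B = 0: 159 - q_B - (1/2)(q_M + q_T) = 0.
Meridian's profit: π_M = (270 - 0.5Q)q_M - (112q_M). Setting ∂π_M/∂q_M = 0: 158 - q_M - (1/2)(q_B + q_T) = 0.
Talus's profit: π_T = (270 - 0.5Q)q_T - (3q_T). Setting ∂π_T/∂q_T = 0: 267 - q_T - (1/2)(q_B + q_M) = 0.
Adding the 3 first-order conditions: 584 − 2Q = 0, so Q = 292.
Back-substituting: q_B = (159 − 146)/(1/2) = 26, q_M = (158 − 146)/(1/2) = 24, q_T = (267 − 146)/(1/2) = 242.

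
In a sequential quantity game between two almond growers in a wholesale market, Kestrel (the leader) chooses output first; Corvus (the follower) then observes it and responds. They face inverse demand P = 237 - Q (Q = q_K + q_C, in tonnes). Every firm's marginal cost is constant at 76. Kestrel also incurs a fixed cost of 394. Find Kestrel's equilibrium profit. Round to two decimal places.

2846.13

Solve by backward induction. Given q_K, the follower Corvus maximises π_C = (237 - q_K - q_C)q_C - 76q_C.
Follower FOC: 161 - q_K - 2q_C = 0, so q_C(q_K) = (161 - q_K)/2.
Kestrel substitutes q_C(q_K) into its own profit: π_K = q_K(237 - q_K - (161 - q_K)/2) - 76q_K = (313/2 - (1/2)q_K)q_K - 76q_K.
Maximising: ∂π_K/∂q_K = 161/2 - q_K = 0, giving q_K = 161/2.
Then q_C = (161 - 161/2)/2 = 161/4.
Price P = 237 - 483/4 = 465/4.
Kestrel's profit: (465/4 - 76)·(161/2) - 394 = 2846.1250.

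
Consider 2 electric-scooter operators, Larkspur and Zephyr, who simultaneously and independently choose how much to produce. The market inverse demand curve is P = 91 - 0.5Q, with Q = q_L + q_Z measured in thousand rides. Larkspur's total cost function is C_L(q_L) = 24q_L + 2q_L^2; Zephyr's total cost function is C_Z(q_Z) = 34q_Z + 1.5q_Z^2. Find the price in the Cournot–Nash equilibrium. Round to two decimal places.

Larkspur's profit: π_L = (91 - 0.5Q)q_L - (24q_L + 2q_L²). Setting ∂π_L/∂q_L = 0: 67 - 5q_L - (1/2)(q_Z) = 0.
Zephyr's first-order condition: 57 - 4q_Z - (1/2)(q_L) = 0.
So q_L = (67 - (1/2)q_Z)/5 and q_Z = (57 - (1/2)q_L)/4.
Substituting one into the other gives q_L = 958/79 and q_Z = 1006/79.
Total output Q = 1964/79, so price P = 91 - (1/2)·(1964/79) = 78.5696.

78.57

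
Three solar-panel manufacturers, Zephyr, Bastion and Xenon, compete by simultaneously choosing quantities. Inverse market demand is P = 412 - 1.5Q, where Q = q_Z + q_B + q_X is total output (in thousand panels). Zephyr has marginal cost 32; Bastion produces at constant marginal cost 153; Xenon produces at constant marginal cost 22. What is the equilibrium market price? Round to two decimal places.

154.75

Zephyr's profit: π_Z = (412 - 1.5Q)q_Z - (32q_Z). Setting ∂π_Z/∂q_Z = 0: 380 - 3q_Z - (3/2)(q_B + q_X) = 0.
Bastion's first-order condition: 259 - 3q_B - (3/2)(q_Z + q_X) = 0.
Xenon's profit: π_X = (412 - 1.5Q)q_X - (22q_X). Setting ∂π_X/∂q_X = 0: 390 - 3q_X - (3/2)(q_Z + q_B) = 0.
Adding the 3 conditions: 1029 − 3Q − 3Q = 0, i.e. Q = 343/2.
Back-substituting: q_Z = (380 − 1029/4)/(3/2) = 491/6, q_B = (259 − 1029/4)/(3/2) = 7/6, q_X = (390 − 1029/4)/(3/2) = 177/2.
Total output Q = 343/2, so price P = 412 - (3/2)·(343/2) = 619/4.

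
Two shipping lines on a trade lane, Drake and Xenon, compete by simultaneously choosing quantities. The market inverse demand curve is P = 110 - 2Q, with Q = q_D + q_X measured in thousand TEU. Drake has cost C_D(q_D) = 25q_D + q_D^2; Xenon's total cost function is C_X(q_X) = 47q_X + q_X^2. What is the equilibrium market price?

73

Drake's profit: π_D = (110 - 2Q)q_D - (25q_D + q_D²). Setting ∂π_D/∂q_D = 0: 85 - 6q_D - 2(q_X) = 0.
Xenon's profit: π_X = (110 - 2Q)q_X - (47q_X + q_X²). Setting ∂π_X/∂q_X = 0: 63 - 6q_X - 2(q_D) = 0.
So q_D = (85 - 2q_X)/6 and q_X = (63 - 2q_D)/6.
Substituting one into the other gives q_D = 12 and q_X = 13/2.
Total output Q = 37/2, so price P = 110 - 2·(37/2) = 73.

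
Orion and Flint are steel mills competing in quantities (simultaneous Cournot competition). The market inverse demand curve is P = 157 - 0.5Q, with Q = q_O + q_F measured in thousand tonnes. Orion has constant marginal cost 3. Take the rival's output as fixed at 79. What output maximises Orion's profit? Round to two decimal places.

With the rival's output fixed at 79, Orion's profit is π_O = (157 - (1/2)·79 - (1/2)q_O)q_O - (3q_O) = (235/2 - (1/2)q_O)q_O - (3q_O).
∂π_O/∂q_O = 229/2 - q_O = 0, so q_O = 229/2.

114.50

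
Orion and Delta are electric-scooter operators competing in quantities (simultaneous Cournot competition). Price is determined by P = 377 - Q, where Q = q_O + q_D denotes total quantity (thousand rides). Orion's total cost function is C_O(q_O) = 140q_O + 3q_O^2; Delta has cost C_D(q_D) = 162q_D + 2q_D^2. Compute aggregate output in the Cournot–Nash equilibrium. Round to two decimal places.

Orion's profit: π_O = (377 - Q)q_O - (140q_O + 3q_O²). Setting ∂π_O/∂q_O = 0: 237 - 8q_O - (q_D) = 0.
Delta's profit: π_D = (377 - Q)q_D - (162q_D + 2q_D²). Setting ∂π_D/∂q_D = 0: 215 - 6q_D - (q_O) = 0.
So q_O = (237 - q_D)/8 and q_D = (215 - q_O)/6.
Substituting one into the other gives q_O = 1207/47 and q_D = 1483/47.
Total output Q = 1207/47 + 1483/47 = 57.2340.

57.23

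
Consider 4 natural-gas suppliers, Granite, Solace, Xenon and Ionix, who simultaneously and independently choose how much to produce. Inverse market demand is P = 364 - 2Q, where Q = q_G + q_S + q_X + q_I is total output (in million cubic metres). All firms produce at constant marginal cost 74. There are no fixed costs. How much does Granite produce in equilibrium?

Each firm earns π_i = (364 - 2Q)q_i - 74q_i.
First-order condition (treating rivals' output as given): 290 - 4q_i - 2·Σ_{j≠i} q_j = 0.
With identical firms every q_j equals q_i, so Σ_{j≠i} q_j = 3q_i and 290 = 10q_i, giving q_i = 29.

29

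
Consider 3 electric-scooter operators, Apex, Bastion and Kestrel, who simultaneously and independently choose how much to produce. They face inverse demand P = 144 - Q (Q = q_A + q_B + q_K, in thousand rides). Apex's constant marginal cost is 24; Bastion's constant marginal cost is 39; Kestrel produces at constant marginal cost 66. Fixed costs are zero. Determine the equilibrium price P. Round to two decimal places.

Apex's profit: π_A = (144 - Q)q_A - (24q_A). Setting ∂π_A/∂q_A = 0: 120 - 2q_A - (q_B + q_K) = 0.
Bastion's first-order condition: 105 - 2q_B - (q_A + q_K) = 0.
Kestrel's first-order condition: 78 - 2q_K - (q_A + q_B) = 0.
Summing all 3 equations gives 303 − 4Q = 0, hence Q = 303/4.
Back-substituting: q_A = (120 − 303/4) = 177/4, q_B = (105 − 303/4) = 117/4, q_K = (78 − 303/4) = 9/4.
Total output Q = 303/4, so price P = 144 - 303/4 = 273/4.

68.25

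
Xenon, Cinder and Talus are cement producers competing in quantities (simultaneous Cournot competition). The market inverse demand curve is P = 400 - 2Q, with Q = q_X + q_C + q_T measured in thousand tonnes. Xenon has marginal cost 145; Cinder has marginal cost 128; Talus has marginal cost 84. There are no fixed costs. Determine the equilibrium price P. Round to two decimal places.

Xenon's profit: π_X = (400 - 2Q)q_X - (145q_X). Setting ∂π_X/∂q_X = 0: 255 - 4q_X - 2(q_C + q_T) = 0.
Cinder's first-order condition: 272 - 4q_C - 2(q_X + q_T) = 0.
Talus's profit: π_T = (400 - 2Q)q_T - (84q_T). Setting ∂π_T/∂q_T = 0: 316 - 4q_T - 2(q_X + q_C) = 0.
Adding the 3 conditions: 843 − 4Q − 4Q = 0, i.e. Q = 843/8.
Back-substituting: q_X = (255 − 843/4)/2 = 177/8, q_C = (272 − 843/4)/2 = 245/8, q_T = (316 − 843/4)/2 = 421/8.
Total output Q = 843/8, so price P = 400 - 2·(843/8) = 757/4.

189.25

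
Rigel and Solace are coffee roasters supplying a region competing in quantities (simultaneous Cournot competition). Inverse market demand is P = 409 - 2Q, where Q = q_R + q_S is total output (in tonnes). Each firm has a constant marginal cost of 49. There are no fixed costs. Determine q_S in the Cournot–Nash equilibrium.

60

Each firm earns π_i = (409 - 2Q)q_i - 49q_i.
Setting ∂π_i/∂q_i = 0 with rivals' quantities fixed: 360 - 4q_i - 2q_j = 0.
With identical firms every q_j equals q_i, so q_j = q_i and 360 = 6q_i, giving q_i = 60.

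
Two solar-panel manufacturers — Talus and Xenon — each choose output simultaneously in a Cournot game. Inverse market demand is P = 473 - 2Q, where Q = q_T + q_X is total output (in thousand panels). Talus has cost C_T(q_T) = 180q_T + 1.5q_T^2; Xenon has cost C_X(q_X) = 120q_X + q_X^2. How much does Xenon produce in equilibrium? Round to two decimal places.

49.61

Talus's profit: π_T = (473 - 2Q)q_T - (180q_T + (3/2)q_T²). Setting ∂π_T/∂q_T = 0: 293 - 7q_T - 2(q_X) = 0.
Xenon's first-order condition: 353 - 6q_X - 2(q_T) = 0.
Rearranging gives the reaction functions q_T = (293 - 2q_X)/7 and q_X = (353 - 2q_T)/6.
Solving the pair: q_T = 526/19, q_X = 1885/38.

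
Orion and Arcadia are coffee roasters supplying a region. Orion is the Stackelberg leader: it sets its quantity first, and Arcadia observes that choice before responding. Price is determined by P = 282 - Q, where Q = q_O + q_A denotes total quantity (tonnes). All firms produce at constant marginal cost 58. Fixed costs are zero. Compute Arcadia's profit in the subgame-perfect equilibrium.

The follower Arcadia best-responds to any q_O: π_A = (282 - Q)q_A - 58q_A.
Setting the follower's marginal profit to zero, 224 - q_O - 2q_A = 0, i.e. q_A = (224 - q_O)/2.
The leader anticipates this reaction. Substituting into P = 282 - Q gives P = 170 - (1/2)q_O, so π_O = (170 - (1/2)q_O)q_O - 58q_O.
The leader's first-order condition 112 - q_O = 0 yields q_O = 112.
Then q_A = (224 - 112)/2 = 56.
Price P = 282 - 168 = 114.
Arcadia's profit: (114 - 58)·56 = 3136.

3136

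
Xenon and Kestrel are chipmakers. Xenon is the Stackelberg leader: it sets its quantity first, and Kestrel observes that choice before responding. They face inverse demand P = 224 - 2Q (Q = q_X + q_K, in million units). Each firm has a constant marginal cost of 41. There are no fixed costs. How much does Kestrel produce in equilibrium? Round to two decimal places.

The follower Kestrel best-responds to any q_X: π_K = (224 - 2Q)q_K - 41q_K.
Follower FOC: 183 - 2q_X - 4q_K = 0, so q_K(q_X) = (183 - 2q_X)/4.
Xenon substitutes q_K(q_X) into its own profit: π_X = q_X(224 - 2q_X - (183 - 2q_X)/2) - 41q_X = (265/2 - q_X)q_X - 41q_X.
The leader's first-order condition 183/2 - 2q_X = 0 yields q_X = 183/4.
Then q_K = (183 - 2·(183/4))/4 = 183/8.

22.88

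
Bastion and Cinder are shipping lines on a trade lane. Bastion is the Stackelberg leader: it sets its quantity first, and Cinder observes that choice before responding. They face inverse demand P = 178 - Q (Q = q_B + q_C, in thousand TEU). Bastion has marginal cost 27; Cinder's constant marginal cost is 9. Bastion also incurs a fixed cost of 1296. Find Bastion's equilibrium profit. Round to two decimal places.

915.13

The follower Cinder best-responds to any q_B: π_C = (178 - Q)q_C - 9q_C.
Follower FOC: 169 - q_B - 2q_C = 0, so q_C(q_B) = (169 - q_B)/2.
The leader anticipates this reaction. Substituting into P = 178 - Q gives P = 187/2 - (1/2)q_B, so π_B = (187/2 - (1/2)q_B)q_B - 27q_B.
Maximising: ∂π_B/∂q_B = 133/2 - q_B = 0, giving q_B = 133/2.
Then q_C = (169 - 133/2)/2 = 205/4.
Price P = 178 - 471/4 = 241/4.
Bastion's profit: (241/4 - 27)·(133/2) - 1296 = 915.1250.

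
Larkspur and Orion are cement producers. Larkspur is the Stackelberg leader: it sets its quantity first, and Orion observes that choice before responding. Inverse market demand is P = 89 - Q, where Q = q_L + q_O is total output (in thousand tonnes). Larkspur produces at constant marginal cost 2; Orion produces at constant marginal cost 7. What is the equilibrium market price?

The follower Orion best-responds to any q_L: π_O = (89 - Q)q_O - 7q_O.
∂π_O/∂q_O = 82 - q_L - 2q_O = 0 gives the reaction function q_O = (82 - q_L)/2.
Larkspur substitutes q_O(q_L) into its own profit: π_L = q_L(89 - q_L - (82 - q_L)/2) - 2q_L = (48 - (1/2)q_L)q_L - 2q_L.
Leader FOC: 46 - q_L = 0, so q_L = 46.
Then q_O = (82 - 46)/2 = 18.
Total output Q = 64, so price P = 89 - 64 = 25.

25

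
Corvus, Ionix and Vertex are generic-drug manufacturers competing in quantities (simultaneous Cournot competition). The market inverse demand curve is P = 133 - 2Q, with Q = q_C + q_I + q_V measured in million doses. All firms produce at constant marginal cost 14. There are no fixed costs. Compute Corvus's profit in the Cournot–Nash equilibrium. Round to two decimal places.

Each firm earns π_i = (133 - 2Q)q_i - 14q_i.
Setting ∂π_i/∂q_i = 0 with rivals' quantities fixed: 119 - 4q_i - 2·Σ_{j≠i} q_j = 0.
With identical firms every q_j equals q_i, so Σ_{j≠i} q_j = 2q_i and 119 = 8q_i, giving q_i = 119/8.
Price P = 133 - 2·(357/8) = 175/4.
Corvus's profit: (175/4 - 14)·(119/8) = 442.5313.

442.53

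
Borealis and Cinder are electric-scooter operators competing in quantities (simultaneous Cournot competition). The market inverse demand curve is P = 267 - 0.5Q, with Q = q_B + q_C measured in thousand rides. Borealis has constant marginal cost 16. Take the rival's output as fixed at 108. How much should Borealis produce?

With the rival's output fixed at 108, Borealis's profit is π_B = (267 - (1/2)·108 - (1/2)q_B)q_B - (16q_B) = (213 - (1/2)q_B)q_B - (16q_B).
∂π_B/∂q_B = 197 - q_B = 0, so q_B = 197.

197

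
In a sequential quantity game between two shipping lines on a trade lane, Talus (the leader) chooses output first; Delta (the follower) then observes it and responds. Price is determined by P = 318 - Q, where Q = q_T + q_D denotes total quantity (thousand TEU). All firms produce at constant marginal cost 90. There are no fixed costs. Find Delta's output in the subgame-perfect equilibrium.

The follower Delta best-responds to any q_T: π_D = (318 - Q)q_D - 90q_D.
Setting the follower's marginal profit to zero, 228 - q_T - 2q_D = 0, i.e. q_D = (228 - q_T)/2.
Talus substitutes q_D(q_T) into its own profit: π_T = q_T(318 - q_T - (228 - q_T)/2) - 90q_T = (204 - (1/2)q_T)q_T - 90q_T.
The leader's first-order condition 114 - q_T = 0 yields q_T = 114.
Then q_D = (228 - 114)/2 = 57.

57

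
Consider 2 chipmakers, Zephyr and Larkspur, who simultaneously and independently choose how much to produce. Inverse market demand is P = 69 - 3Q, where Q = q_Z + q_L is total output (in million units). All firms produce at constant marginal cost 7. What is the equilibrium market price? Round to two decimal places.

27.67

Each firm earns π_i = (69 - 3Q)q_i - 7q_i.
First-order condition (treating rivals' output as given): 62 - 6q_i - 3q_j = 0.
With identical firms every q_j equals q_i, so q_j = q_i and 62 = 9q_i, giving q_i = 62/9.
Total output Q = 124/9, so price P = 69 - 3·(124/9) = 83/3.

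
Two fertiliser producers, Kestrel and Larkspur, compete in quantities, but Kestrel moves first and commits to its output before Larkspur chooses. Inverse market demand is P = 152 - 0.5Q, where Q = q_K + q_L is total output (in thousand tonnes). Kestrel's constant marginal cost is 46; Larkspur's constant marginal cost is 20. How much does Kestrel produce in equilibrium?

80

The follower Larkspur best-responds to any q_K: π_L = (152 - 0.5Q)q_L - 20q_L.
Follower FOC: 132 - (1/2)q_K - q_L = 0, so q_L(q_K) = (132 - (1/2)q_K).
The leader anticipates this reaction. Substituting into P = 152 - 0.5Q gives P = 86 - (1/4)q_K, so π_K = (86 - (1/4)q_K)q_K - 46q_K.
Maximising: ∂π_K/∂q_K = 40 - (1/2)q_K = 0, giving q_K = 80.
Then q_L = (132 - (1/2)·80) = 92.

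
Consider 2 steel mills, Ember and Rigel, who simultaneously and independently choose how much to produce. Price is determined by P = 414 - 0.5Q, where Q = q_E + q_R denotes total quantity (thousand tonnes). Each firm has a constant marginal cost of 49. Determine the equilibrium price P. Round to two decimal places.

Each firm earns π_i = (414 - 0.5Q)q_i - 49q_i.
Setting ∂π_i/∂q_i = 0 with rivals' quantities fixed: 365 - q_i - (1/2)q_j = 0.
By symmetry each firm produces the same amount; substituting q_j = q_i yields q_i = 365/(3/2) = 730/3.
Total output Q = 1460/3, so price P = 414 - (1/2)·(1460/3) = 512/3.

170.67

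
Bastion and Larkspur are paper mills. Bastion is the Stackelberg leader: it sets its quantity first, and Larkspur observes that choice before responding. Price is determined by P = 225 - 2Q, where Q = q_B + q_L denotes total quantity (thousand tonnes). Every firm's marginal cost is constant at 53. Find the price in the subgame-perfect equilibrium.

Solve by backward induction. Given q_B, the follower Larkspur maximises π_L = (225 - 2q_B - 2q_L)q_L - 53q_L.
∂π_L/∂q_L = 172 - 2q_B - 4q_L = 0 gives the reaction function q_L = (172 - 2q_B)/4.
Bastion substitutes q_L(q_B) into its own profit: π_B = q_B(225 - 2q_B - (172 - 2q_B)/2) - 53q_B = (139 - q_B)q_B - 53q_B.
The leader's first-order condition 86 - 2q_B = 0 yields q_B = 43.
Then q_L = (172 - 2·43)/4 = 43/2.
Total output Q = 129/2, so price P = 225 - 2·(129/2) = 96.

96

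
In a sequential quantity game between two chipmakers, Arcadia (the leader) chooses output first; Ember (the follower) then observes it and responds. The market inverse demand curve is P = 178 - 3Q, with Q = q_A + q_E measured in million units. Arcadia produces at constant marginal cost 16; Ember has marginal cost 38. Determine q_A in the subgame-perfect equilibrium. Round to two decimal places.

The follower Ember best-responds to any q_A: π_E = (178 - 3Q)q_E - 38q_E.
Follower FOC: 140 - 3q_A - 6q_E = 0, so q_E(q_A) = (140 - 3q_A)/6.
Arcadia substitutes q_E(q_A) into its own profit: π_A = q_A(178 - 3q_A - (140 - 3q_A)/2) - 16q_A = (108 - (3/2)q_A)q_A - 16q_A.
Leader FOC: 92 - 3q_A = 0, so q_A = 92/3.
Then q_E = (140 - 3·(92/3))/6 = 8.

30.67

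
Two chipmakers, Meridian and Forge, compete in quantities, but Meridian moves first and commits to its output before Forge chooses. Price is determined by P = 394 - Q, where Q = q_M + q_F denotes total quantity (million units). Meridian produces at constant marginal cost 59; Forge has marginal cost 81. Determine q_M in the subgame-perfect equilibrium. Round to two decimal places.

178.50

The follower Forge best-responds to any q_M: π_F = (394 - Q)q_F - 81q_F.
∂π_F/∂q_F = 313 - q_M - 2q_F = 0 gives the reaction function q_F = (313 - q_M)/2.
Meridian substitutes q_F(q_M) into its own profit: π_M = q_M(394 - q_M - (313 - q_M)/2) - 59q_M = (475/2 - (1/2)q_M)q_M - 59q_M.
Leader FOC: 357/2 - q_M = 0, so q_M = 357/2.
Then q_F = (313 - 357/2)/2 = 269/4.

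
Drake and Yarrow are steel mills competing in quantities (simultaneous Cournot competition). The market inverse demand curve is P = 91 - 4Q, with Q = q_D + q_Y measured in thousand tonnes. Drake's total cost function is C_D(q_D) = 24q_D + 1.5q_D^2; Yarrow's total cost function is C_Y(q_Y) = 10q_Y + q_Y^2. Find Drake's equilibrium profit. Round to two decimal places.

Drake's profit: π_D = (91 - 4Q)q_D - (24q_D + (3/2)q_D²). Setting ∂π_D/∂q_D = 0: 67 - 11q_D - 4(q_Y) = 0.
Yarrow's first-order condition: 81 - 10q_Y - 4(q_D) = 0.
Rearranging gives the reaction functions q_D = (67 - 4q_Y)/11 and q_Y = (81 - 4q_D)/10.
Solving the pair: q_D = 173/47, q_Y = 623/94.
Price P = 91 - 4·(969/94) = 49.7660.
Drake's profit: 49.7660·(173/47) - 24·(173/47) - (3/2)(173/47)² = 74.5177.

74.52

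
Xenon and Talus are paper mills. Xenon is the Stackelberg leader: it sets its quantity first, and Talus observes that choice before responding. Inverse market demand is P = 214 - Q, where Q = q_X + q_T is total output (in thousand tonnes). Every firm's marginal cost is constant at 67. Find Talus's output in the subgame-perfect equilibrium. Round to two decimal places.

Solve by backward induction. Given q_X, the follower Talus maximises π_T = (214 - q_X - q_T)q_T - 67q_T.
Setting the follower's marginal profit to zero, 147 - q_X - 2q_T = 0, i.e. q_T = (147 - q_X)/2.
The leader anticipates this reaction. Substituting into P = 214 - Q gives P = 281/2 - (1/2)q_X, so π_X = (281/2 - (1/2)q_X)q_X - 67q_X.
The leader's first-order condition 147/2 - q_X = 0 yields q_X = 147/2.
Then q_T = (147 - 147/2)/2 = 147/4.

36.75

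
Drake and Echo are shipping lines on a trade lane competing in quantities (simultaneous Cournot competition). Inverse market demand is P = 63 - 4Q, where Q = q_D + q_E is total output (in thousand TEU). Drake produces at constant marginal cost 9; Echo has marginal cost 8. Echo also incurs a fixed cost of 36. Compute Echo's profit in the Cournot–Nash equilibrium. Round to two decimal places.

51.11

Drake's profit: π_D = (63 - 4Q)q_D - (9q_D). Setting ∂π_D/∂q_D = 0: 54 - 8q_D - 4(q_E) = 0.
Echo's profit: π_E = (63 - 4Q)q_E - (8q_E). Setting ∂π_E/∂q_E = 0: 55 - 8q_E - 4(q_D) = 0.
Rearranging gives the reaction functions q_D = (54 - 4q_E)/8 and q_E = (55 - 4q_D)/8.
Substituting one into the other gives q_D = 53/12 and q_E = 14/3.
Price P = 63 - 4·(109/12) = 80/3.
Echo's profit: (80/3 - 8)·(14/3) - 36 = 460/9.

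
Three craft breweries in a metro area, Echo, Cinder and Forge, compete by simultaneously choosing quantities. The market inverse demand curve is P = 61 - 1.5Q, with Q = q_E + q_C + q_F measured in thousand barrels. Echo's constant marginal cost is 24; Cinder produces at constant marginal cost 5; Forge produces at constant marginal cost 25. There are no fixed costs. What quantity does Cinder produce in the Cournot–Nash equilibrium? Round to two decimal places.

15.83

Echo's profit: π_E = (61 - 1.5Q)q_E - (24q_E). Setting ∂π_E/∂q_E = 0: 37 - 3q_E - (3/2)(q_C + q_F) = 0.
Cinder's first-order condition: 56 - 3q_C - (3/2)(q_E + q_F) = 0.
Forge's profit: π_F = (61 - 1.5Q)q_F - (25q_F). Setting ∂π_F/∂q_F = 0: 36 - 3q_F - (3/2)(q_E + q_C) = 0.
Summing all 3 equations gives 129 − 6Q = 0, hence Q = 43/2.
Back-substituting: q_E = (37 − 129/4)/(3/2) = 19/6, q_C = (56 − 129/4)/(3/2) = 95/6, q_F = (36 − 129/4)/(3/2) = 5/2.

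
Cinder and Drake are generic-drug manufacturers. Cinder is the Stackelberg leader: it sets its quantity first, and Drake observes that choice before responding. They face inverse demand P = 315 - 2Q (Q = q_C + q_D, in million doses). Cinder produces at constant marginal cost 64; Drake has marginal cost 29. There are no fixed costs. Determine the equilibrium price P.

Solve by backward induction. Given q_C, the follower Drake maximises π_D = (315 - 2q_C - 2q_D)q_D - 29q_D.
∂π_D/∂q_D = 286 - 2q_C - 4q_D = 0 gives the reaction function q_D = (286 - 2q_C)/4.
The leader anticipates this reaction. Substituting into P = 315 - 2Q gives P = 172 - q_C, so π_C = (172 - q_C)q_C - 64q_C.
Maximising: ∂π_C/∂q_C = 108 - 2q_C = 0, giving q_C = 54.
Then q_D = (286 - 2·54)/4 = 89/2.
Total output Q = 197/2, so price P = 315 - 2·(197/2) = 118.

118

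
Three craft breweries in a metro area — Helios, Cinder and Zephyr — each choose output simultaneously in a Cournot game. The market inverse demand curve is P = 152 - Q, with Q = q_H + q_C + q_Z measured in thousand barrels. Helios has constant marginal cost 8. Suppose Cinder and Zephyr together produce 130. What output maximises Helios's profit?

7

With rivals' combined output fixed at 130, Helios's profit is π_H = (152 - 130 - q_H)q_H - (8q_H) = (22 - q_H)q_H - (8q_H).
∂π_H/∂q_H = 14 - 2q_H = 0, so q_H = 7.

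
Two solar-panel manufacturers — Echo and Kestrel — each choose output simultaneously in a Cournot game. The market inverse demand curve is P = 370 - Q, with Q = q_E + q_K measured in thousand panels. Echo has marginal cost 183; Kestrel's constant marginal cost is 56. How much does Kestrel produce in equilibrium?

Echo's profit: π_E = (370 - Q)q_E - (183q_E). Setting ∂π_E/∂q_E = 0: 187 - 2q_E - (q_K) = 0.
Kestrel's profit: π_K = (370 - Q)q_K - (56q_K). Setting ∂π_K/∂q_K = 0: 314 - 2q_K - (q_E) = 0.
So q_E = (187 - q_K)/2 and q_K = (314 - q_E)/2.
Solving the pair: q_E = 20, q_K = 147.

147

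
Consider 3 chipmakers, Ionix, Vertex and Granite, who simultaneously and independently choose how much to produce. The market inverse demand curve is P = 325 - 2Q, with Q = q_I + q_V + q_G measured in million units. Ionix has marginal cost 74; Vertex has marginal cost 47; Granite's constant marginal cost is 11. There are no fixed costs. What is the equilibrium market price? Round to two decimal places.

Ionix's profit: π_I = (325 - 2Q)q_I - (74q_I). Setting ∂π_I/∂q_I = 0: 251 - 4q_I - 2(q_V + q_G) = 0.
Vertex's first-order condition: 278 - 4q_V - 2(q_I + q_G) = 0.
Granite's profit: π_G = (325 - 2Q)q_G - (11q_G). Setting ∂π_G/∂q_G = 0: 314 - 4q_G - 2(q_I + q_V) = 0.
Summing all 3 equations gives 843 − 8Q = 0, hence Q = 843/8.
Back-substituting: q_I = (251 − 843/4)/2 = 161/8, q_V = (278 − 843/4)/2 = 269/8, q_G = (314 − 843/4)/2 = 413/8.
Total output Q = 843/8, so price P = 325 - 2·(843/8) = 457/4.

114.25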